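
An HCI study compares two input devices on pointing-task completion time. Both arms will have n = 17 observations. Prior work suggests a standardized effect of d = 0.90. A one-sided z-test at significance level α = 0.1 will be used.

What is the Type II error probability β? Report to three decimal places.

Noncentrality parameter: δ = d·√(n/2) = 0.90 × √(17/2) = 2.6239
Critical value for a one-sided test at α = 0.1: z_α = 1.282.
Power = P(Z > 1.282 − δ) = Φ(1.342) = 0.9103.
Type II error: β = 1 − power = 1 − 0.9103 = 0.0897.

β ≈ 0.090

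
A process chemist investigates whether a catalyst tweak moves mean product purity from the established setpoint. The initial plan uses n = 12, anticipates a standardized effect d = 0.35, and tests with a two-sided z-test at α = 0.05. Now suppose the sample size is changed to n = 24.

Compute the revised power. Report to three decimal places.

Power ≈ 0.403

With n = 24: δ = d·√n = 0.35 × √24 = 1.7146. Critical value z_{0.025} = 1.960.
Revised power = Φ(δ − 1.960) + Φ(−δ − 1.960) = Φ(-0.245) + Φ(-3.675) = 0.4031 + 0.0001 = 0.4032.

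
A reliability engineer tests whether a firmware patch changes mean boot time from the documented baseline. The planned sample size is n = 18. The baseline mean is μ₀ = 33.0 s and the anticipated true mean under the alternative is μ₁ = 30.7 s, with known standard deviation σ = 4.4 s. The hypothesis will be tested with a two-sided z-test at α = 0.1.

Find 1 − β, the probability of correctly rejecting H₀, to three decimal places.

Standardized effect: d = |μ₁ − μ₀| / σ = |30.7 − 33.0| / 4.4 = 0.5227
Noncentrality parameter: δ = d·√n = 0.5227 × √18 = 2.2177
Two-sided α = 0.1 → critical value z_{0.05} = 1.645.
Power = Φ(δ − 1.645) + Φ(−δ − 1.645) = Φ(0.573) + Φ(-3.863) = 0.7166 + 0.0001 = 0.7167.

Power ≈ 0.717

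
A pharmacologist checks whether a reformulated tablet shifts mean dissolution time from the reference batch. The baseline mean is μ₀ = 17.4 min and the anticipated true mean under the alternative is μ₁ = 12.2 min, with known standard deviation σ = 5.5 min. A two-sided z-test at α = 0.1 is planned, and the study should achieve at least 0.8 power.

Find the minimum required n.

n = 7

Standardized effect: d = |μ₁ − μ₀| / σ = |12.2 − 17.4| / 5.5 = 0.9455
Set Φ(δ − 1.645) = 0.8; then δ − 1.645 = Φ⁻¹(0.8) = 0.842, giving δ = 2.486.
(For δ > 0 the lower-tail rejection region contributes negligibly to power, so the one-term inversion is standard.)
δ = d·√n ⇒ n = (δ/d)² = (2.486 / 0.9455)² = 6.92.
Rounding up, n = 7.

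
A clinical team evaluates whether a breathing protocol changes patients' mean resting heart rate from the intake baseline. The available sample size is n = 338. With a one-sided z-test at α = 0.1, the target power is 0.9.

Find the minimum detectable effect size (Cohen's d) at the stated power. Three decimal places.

d ≈ 0.139

Required noncentrality: δ = z_{0.1} + z_{0.10} = 1.282 + 1.282 = 2.563.
δ = d·√n ⇒ d = δ/√n = 2.563/√338 = 0.1394.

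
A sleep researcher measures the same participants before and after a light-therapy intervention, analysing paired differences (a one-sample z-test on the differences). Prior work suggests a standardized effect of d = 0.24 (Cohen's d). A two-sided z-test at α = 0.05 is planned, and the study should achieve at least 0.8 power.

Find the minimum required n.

Set Φ(δ − 1.960) = 0.8; then δ − 1.960 = Φ⁻¹(0.8) = 0.842, giving δ = 2.802.
(Ignoring the negligible lower-tail rejection probability gives the usual closed-form inversion.)
δ = d·√n ⇒ n = (δ/d)² = (2.802 / 0.24)² = 136.27.
Round up to the next whole unit.

n = 137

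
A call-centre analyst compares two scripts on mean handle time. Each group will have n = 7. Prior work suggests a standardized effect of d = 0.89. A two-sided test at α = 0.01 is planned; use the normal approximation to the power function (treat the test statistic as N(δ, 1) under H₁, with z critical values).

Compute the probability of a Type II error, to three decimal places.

β ≈ 0.819

Noncentrality parameter: δ = d·√(n/2) = 0.89 × √(7/2) = 1.6650
Critical value for a two-sided test at α = 0.01: z_{α/2} = 2.576.
Power = Φ(δ − 2.576) + Φ(−δ − 2.576) = Φ(-0.911) + Φ(-4.241) = 0.1812 + 0.0000 = 0.1812.
Type II error: β = 1 − power = 1 − 0.1812 = 0.8188.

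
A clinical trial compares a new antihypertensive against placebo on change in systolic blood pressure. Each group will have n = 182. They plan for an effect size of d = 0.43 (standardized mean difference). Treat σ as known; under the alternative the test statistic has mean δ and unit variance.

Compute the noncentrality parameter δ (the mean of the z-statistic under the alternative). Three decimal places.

δ = d·√(n/2) = 0.43 × √(182/2) = 4.1019

δ ≈ 4.102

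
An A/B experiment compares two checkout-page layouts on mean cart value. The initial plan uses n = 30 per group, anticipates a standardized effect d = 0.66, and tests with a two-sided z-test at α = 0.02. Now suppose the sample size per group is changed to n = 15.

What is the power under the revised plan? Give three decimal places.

With n = 15 per group: δ = d·√(n/2) = 0.66 × √(15/2) = 1.8075. Critical value z_{0.01} = 2.326.
Revised power = Φ(δ − 2.326) + Φ(−δ − 2.326) = Φ(-0.519) + Φ(-4.134) = 0.3019 + 0.0000 = 0.3019.

Power ≈ 0.302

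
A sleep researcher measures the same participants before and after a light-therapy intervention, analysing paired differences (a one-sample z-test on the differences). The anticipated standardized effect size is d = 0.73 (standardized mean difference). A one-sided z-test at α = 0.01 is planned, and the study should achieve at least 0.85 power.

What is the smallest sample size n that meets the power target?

n = 22

For power 0.85 need Φ(δ − z_{0.01}) = 0.85, so δ = z_{0.01} + z_{0.15} = 2.326 + 1.036 = 3.363.
δ = d·√n ⇒ n = (δ/d)² = (3.363 / 0.73)² = 21.22.
Round up to the next whole unit.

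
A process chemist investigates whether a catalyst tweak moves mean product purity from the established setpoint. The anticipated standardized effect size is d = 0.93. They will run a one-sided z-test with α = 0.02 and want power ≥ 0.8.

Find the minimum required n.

Set Φ(δ − 2.054) = 0.8; then δ − 2.054 = Φ⁻¹(0.8) = 0.842, giving δ = 2.895.
δ = d·√n ⇒ n = (δ/d)² = (2.895 / 0.93)² = 9.69.
Round up to the next whole unit.

n = 10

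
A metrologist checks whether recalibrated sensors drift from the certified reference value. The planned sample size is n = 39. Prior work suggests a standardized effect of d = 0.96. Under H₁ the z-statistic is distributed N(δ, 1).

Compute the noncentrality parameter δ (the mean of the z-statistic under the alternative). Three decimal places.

δ = d·√n = 0.96 × √39 = 5.9952

δ ≈ 5.995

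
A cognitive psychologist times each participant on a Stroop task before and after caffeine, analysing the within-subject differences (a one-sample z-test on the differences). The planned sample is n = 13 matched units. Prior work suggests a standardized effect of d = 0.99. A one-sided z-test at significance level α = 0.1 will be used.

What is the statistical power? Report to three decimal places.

Noncentrality parameter: δ = d·√n = 0.99 × √13 = 3.5695
One-sided α = 0.1 → critical value z_{0.1} = 1.282.
Power = Φ(δ − 1.282) = Φ(2.288) = 0.9889.

Power ≈ 0.989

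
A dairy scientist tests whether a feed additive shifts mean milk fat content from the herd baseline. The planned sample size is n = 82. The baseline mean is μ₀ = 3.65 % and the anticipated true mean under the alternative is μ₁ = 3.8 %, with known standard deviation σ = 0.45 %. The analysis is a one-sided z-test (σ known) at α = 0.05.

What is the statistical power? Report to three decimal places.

Power ≈ 0.915

Standardized effect: d = |μ₁ − μ₀| / σ = |3.8 − 3.65| / 0.45 = 0.3333
Noncentrality parameter: δ = d·√n = 0.3333 × √82 = 3.0185
One-sided α = 0.05 → critical value z_{0.05} = 1.645.
Power = P(Z > 1.645 − δ) = Φ(1.374) = 0.9152.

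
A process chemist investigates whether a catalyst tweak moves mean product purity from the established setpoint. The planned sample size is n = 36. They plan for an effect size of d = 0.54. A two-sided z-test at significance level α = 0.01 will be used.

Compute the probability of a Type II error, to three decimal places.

β ≈ 0.253

Noncentrality parameter: λ = d·√n = 0.54 × √36 = 3.2400
Two-sided α = 0.01 → critical value z_{0.005} = 2.576.
Power = Φ(λ − 2.576) + Φ(−λ − 2.576) = Φ(0.664) + Φ(-5.816) = 0.7467 + 0.0000 = 0.7467.
Type II error: β = 1 − power = 1 − 0.7467 = 0.2533.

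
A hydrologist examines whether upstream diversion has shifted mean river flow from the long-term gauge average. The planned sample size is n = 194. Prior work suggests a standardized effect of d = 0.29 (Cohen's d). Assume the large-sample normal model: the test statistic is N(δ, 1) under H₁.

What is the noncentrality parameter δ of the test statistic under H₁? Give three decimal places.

The noncentrality parameter scales effect size by the design's sample-size factor: δ = d·√n = 0.29 × √194 = 4.0392

δ ≈ 4.039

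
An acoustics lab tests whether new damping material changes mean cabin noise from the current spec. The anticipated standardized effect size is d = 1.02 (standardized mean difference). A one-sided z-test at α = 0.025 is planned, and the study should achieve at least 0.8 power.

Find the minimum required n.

For power 0.8 need Φ(δ − z_{0.025}) = 0.8, so δ = z_{0.025} + z_{0.20} = 1.960 + 0.842 = 2.802.
δ = d·√n ⇒ n = (δ/d)² = (2.802 / 1.02)² = 7.54.
Round up to the next whole unit.

n = 8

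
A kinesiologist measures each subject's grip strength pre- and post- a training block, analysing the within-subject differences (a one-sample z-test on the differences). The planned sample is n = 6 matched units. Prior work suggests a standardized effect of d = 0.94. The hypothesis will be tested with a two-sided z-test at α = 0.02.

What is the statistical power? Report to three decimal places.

Noncentrality parameter: δ = d·√n = 0.94 × √6 = 2.3025
Two-sided α = 0.02 → critical value z_{0.01} = 2.326.
Power = Φ(δ − 2.326) + Φ(−δ − 2.326) = Φ(-0.024) + Φ(-4.629) = 0.4905 + 0.0000 = 0.4905.

Power ≈ 0.490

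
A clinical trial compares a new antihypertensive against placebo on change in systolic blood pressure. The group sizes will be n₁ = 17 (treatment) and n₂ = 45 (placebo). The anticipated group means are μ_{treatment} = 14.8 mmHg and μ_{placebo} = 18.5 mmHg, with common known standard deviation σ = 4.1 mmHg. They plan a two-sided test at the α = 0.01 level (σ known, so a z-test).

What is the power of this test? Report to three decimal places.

Standardized effect: d = |μ_{treatment} − μ_{placebo}| / σ = |14.8 − 18.5| / 4.1 = 0.9024
Noncentrality parameter: δ = d / √(1/n₁ + 1/n₂) = 0.9024 / √(1/17 + 1/45) = 3.1700
Critical value for a two-sided test at α = 0.01: z_{α/2} = 2.576.
Power = Φ(δ − 2.576) + Φ(−δ − 2.576) = Φ(0.594) + Φ(-5.746) = 0.7238 + 0.0000 = 0.7238.

Power ≈ 0.724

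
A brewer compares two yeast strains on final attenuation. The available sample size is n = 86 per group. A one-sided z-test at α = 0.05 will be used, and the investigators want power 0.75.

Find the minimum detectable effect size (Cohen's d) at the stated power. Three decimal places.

Need Φ(δ − 1.645) = 0.75, so δ = 1.645 + 0.674 = 2.319.
δ = d·√(n/2) ⇒ d = δ/√(n/2) = 2.319/√(86/2) = 0.3537.

d ≈ 0.354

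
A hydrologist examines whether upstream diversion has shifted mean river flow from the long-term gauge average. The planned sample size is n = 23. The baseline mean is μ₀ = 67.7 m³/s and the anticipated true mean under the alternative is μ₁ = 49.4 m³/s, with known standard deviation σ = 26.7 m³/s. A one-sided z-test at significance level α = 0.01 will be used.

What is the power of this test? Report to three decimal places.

Standardized effect: d = |μ₁ − μ₀| / σ = |49.4 − 67.7| / 26.7 = 0.6854
Noncentrality parameter: δ = d·√n = 0.6854 × √23 = 3.2870
Critical value for a one-sided test at α = 0.01: z_α = 2.326.
Power = P(Z > 2.326 − δ) = Φ(0.961) = 0.8316.

Power ≈ 0.832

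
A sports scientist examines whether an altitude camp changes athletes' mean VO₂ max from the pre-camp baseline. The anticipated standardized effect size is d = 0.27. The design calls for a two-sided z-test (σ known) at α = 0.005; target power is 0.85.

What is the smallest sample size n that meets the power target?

n = 203

For power 0.85 need Φ(δ − z_{0.0025}) = 0.85, so δ = z_{0.0025} + z_{0.15} = 2.807 + 1.036 = 3.843.
(Ignoring the negligible lower-tail rejection probability gives the usual closed-form inversion.)
δ = d·√n ⇒ n = (δ/d)² = (3.843 / 0.27)² = 202.64.
Round up to the next whole unit.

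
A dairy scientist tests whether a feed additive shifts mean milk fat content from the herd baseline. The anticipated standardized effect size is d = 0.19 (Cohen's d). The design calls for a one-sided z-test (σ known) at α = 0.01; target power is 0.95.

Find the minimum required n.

n = 437

Set Φ(δ − 2.326) = 0.95; then δ − 2.326 = Φ⁻¹(0.95) = 1.645, giving δ = 3.971.
δ = d·√n ⇒ n = (δ/d)² = (3.971 / 0.19)² = 436.85.
Round up to the next whole unit.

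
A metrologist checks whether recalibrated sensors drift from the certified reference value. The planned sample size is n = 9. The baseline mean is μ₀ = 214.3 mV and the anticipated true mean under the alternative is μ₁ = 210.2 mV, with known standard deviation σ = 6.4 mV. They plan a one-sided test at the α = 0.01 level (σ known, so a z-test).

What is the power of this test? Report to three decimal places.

Power ≈ 0.343

Standardized effect: d = |μ₁ − μ₀| / σ = |210.2 − 214.3| / 6.4 = 0.6406
Noncentrality parameter: λ = d·√n = 0.6406 × √9 = 1.9219
Critical value for a one-sided test at α = 0.01: z_α = 2.326.
Power = Φ(λ − 2.326) = Φ(-0.404) = 0.3429.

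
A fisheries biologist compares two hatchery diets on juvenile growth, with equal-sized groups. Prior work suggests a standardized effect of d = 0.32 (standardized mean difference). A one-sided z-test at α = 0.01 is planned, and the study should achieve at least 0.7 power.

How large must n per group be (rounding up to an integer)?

n = 159 per group

For power 0.7 need Φ(δ − z_{0.01}) = 0.7, so δ = z_{0.01} + z_{0.30} = 2.326 + 0.524 = 2.851.
δ = d·√(n/2) ⇒ n = 2(δ/d)² = 2 × (2.851 / 0.32)² = 158.73.
Rounding up, n = 159 per group.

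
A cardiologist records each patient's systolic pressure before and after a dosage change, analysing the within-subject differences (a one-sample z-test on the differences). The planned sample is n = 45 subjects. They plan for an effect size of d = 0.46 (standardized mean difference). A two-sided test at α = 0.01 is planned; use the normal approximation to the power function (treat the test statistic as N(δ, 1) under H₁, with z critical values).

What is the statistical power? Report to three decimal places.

Noncentrality parameter: δ = d·√n = 0.46 × √45 = 3.0858
Critical value for a two-sided test at α = 0.01: z_{α/2} = 2.576.
Power = Φ(δ − 2.576) + Φ(−δ − 2.576) = Φ(0.510) + Φ(-5.662) = 0.6950 + 0.0000 = 0.6950.

Power ≈ 0.695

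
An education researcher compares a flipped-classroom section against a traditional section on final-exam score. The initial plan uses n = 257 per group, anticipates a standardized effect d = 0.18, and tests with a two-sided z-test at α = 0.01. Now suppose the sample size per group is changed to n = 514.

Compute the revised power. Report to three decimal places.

Power ≈ 0.622

With n = 514 per group: δ = d·√(n/2) = 0.18 × √(514/2) = 2.8856. Critical value z_{0.005} = 2.576.
Revised power = Φ(δ − 2.576) + Φ(−δ − 2.576) = Φ(0.310) + Φ(-5.461) = 0.6216 + 0.0000 = 0.6216.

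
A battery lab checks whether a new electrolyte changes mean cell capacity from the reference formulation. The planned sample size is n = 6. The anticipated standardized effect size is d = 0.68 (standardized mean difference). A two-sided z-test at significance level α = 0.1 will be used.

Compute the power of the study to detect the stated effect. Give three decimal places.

Noncentrality parameter: δ = d·√n = 0.68 × √6 = 1.6657
Critical value for a two-sided test at α = 0.1: z_{α/2} = 1.645.
Power = Φ(δ − 1.645) + Φ(−δ − 1.645) = Φ(0.021) + Φ(-3.311) = 0.5083 + 0.0005 = 0.5088.

Power ≈ 0.509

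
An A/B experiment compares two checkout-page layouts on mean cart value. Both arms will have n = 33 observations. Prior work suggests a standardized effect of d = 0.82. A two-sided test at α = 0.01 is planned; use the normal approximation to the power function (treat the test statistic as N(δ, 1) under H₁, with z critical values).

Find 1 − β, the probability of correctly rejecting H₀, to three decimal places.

Power ≈ 0.775

Noncentrality parameter: δ = d·√(n/2) = 0.82 × √(33/2) = 3.3309
Two-sided α = 0.01 → critical value z_{0.005} = 2.576.
Power = Φ(δ − 2.576) + Φ(−δ − 2.576) = Φ(0.755) + Φ(-5.907) = 0.7749 + 0.0000 = 0.7749.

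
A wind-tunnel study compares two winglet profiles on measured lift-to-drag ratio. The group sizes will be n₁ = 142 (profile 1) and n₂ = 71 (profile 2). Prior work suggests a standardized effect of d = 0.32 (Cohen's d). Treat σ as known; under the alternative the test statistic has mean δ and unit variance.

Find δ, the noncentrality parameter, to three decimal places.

δ = d / √(1/n₁ + 1/n₂) = 0.32 / √(1/142 + 1/71) = 2.2016

δ ≈ 2.202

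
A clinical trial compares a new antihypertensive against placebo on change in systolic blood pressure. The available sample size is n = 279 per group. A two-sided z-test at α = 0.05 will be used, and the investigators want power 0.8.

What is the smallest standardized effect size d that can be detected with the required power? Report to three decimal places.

d ≈ 0.237

Required noncentrality: δ = z_{0.025} + z_{0.20} = 1.960 + 0.842 = 2.802.
(Lower-tail contribution to power is negligible for δ > 0.)
δ = d·√(n/2) ⇒ d = δ/√(n/2) = 2.802/√(279/2) = 0.2372.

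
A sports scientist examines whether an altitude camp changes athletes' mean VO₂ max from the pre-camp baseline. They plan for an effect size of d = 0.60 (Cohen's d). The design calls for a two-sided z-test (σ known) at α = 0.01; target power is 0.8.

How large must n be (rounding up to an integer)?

Set Φ(δ − 2.576) = 0.8; then δ − 2.576 = Φ⁻¹(0.8) = 0.842, giving δ = 3.417.
(The Φ(−δ − z_{α/2}) term is vanishingly small for δ > 0 and is dropped in the standard sample-size formula.)
δ = d·√n ⇒ n = (δ/d)² = (3.417 / 0.60)² = 32.44.
Round up to the next whole unit.

n = 33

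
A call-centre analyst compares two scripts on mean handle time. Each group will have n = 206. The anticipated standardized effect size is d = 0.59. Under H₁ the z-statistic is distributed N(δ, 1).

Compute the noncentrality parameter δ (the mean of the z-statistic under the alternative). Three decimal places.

δ ≈ 5.988

The noncentrality parameter scales effect size by the design's sample-size factor: δ = d·√(n/2) = 0.59 × √(206/2) = 5.9878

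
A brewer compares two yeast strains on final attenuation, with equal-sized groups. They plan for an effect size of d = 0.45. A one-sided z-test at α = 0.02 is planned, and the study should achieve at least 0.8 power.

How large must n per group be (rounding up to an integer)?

For power 0.8 need Φ(δ − z_{0.02}) = 0.8, so δ = z_{0.02} + z_{0.20} = 2.054 + 0.842 = 2.895.
δ = d·√(n/2) ⇒ n = 2(δ/d)² = 2 × (2.895 / 0.45)² = 82.80.
Rounding up, n = 83 per group.

n = 83 per group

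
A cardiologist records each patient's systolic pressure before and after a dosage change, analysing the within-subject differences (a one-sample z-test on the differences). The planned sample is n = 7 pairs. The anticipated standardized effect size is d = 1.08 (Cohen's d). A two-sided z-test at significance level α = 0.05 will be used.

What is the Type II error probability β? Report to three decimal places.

β ≈ 0.185

Noncentrality parameter: δ = d·√n = 1.08 × √7 = 2.8574
Critical value for a two-sided test at α = 0.05: z_{α/2} = 1.960.
Power = Φ(δ − 1.960) + Φ(−δ − 1.960) = Φ(0.897) + Φ(-4.817) = 0.8153 + 0.0000 = 0.8153.
Type II error: β = 1 − power = 1 − 0.8153 = 0.1847.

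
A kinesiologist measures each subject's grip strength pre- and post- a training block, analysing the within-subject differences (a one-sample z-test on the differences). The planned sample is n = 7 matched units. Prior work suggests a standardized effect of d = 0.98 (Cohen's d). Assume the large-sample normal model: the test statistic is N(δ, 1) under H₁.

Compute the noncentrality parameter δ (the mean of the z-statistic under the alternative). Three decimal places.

δ ≈ 2.593

δ = d·√n = 0.98 × √7 = 2.5928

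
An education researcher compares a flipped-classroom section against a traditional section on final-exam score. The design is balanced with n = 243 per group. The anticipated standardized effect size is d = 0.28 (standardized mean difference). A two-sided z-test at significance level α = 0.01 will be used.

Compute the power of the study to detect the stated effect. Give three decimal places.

Power ≈ 0.695

Noncentrality parameter: δ = d·√(n/2) = 0.28 × √(243/2) = 3.0864
Two-sided α = 0.01 → critical value z_{0.005} = 2.576.
Power = Φ(δ − 2.576) + Φ(−δ − 2.576) = Φ(0.511) + Φ(-5.662) = 0.6952 + 0.0000 = 0.6952.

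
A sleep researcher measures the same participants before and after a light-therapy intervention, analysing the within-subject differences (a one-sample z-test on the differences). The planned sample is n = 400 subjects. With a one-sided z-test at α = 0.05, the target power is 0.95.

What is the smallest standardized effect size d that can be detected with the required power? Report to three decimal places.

d ≈ 0.164

Required noncentrality: δ = z_{0.05} + z_{0.05} = 1.645 + 1.645 = 3.290.
δ = d·√n ⇒ d = δ/√n = 3.290/√400 = 0.1645.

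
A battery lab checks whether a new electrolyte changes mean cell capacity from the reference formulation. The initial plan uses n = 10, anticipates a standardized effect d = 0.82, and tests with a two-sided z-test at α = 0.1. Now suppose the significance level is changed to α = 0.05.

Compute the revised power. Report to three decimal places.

δ = d·√n = 0.82 × √10 = 2.5931 (unchanged). New critical value: z_{0.025} = 1.960.
Revised power = Φ(δ − 1.960) + Φ(−δ − 1.960) = Φ(0.633) + Φ(-4.553) = 0.7367 + 0.0000 = 0.7367.

Power ≈ 0.737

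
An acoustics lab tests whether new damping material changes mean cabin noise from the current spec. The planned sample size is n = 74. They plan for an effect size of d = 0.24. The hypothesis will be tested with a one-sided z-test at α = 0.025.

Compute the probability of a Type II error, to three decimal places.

Noncentrality parameter: λ = d·√n = 0.24 × √74 = 2.0646
Critical value for a one-sided test at α = 0.025: z_α = 1.960.
Power = Φ(λ − 1.960) = Φ(0.105) = 0.5417.
Type II error: β = 1 − power = 1 − 0.5417 = 0.4583.

β ≈ 0.458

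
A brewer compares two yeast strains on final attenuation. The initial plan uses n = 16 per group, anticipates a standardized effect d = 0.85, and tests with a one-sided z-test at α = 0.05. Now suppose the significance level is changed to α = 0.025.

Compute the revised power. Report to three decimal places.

δ = d·√(n/2) = 0.85 × √(16/2) = 2.4042 (unchanged). New critical value: z_{0.025} = 1.960.
Revised power = P(Z > 1.960 − δ) = Φ(0.444) = 0.6716.

Power ≈ 0.672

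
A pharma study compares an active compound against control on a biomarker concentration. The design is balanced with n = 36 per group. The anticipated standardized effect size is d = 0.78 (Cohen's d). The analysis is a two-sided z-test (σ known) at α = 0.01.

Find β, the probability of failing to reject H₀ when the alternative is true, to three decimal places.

Noncentrality parameter: δ = d·√(n/2) = 0.78 × √(36/2) = 3.3093
Critical value for a two-sided test at α = 0.01: z_{α/2} = 2.576.
Power = Φ(δ − 2.576) + Φ(−δ − 2.576) = Φ(0.733) + Φ(-5.885) = 0.7684 + 0.0000 = 0.7684.
Type II error: β = 1 − power = 1 − 0.7684 = 0.2316.

β ≈ 0.232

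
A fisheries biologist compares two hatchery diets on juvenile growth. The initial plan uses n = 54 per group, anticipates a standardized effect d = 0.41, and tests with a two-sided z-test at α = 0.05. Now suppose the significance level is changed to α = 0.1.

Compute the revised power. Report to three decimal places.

δ = d·√(n/2) = 0.41 × √(54/2) = 2.1304 (unchanged). New critical value: z_{0.05} = 1.645.
Revised power = Φ(δ − 1.645) + Φ(−δ − 1.645) = Φ(0.486) + Φ(-3.775) = 0.6864 + 0.0001 = 0.6864.

Power ≈ 0.686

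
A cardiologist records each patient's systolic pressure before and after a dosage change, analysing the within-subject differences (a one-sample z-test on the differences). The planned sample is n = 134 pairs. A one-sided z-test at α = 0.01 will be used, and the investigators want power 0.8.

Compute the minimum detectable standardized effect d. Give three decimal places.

d ≈ 0.274

Need Φ(δ − 2.326) = 0.8, so δ = 2.326 + 0.842 = 3.168.
δ = d·√n ⇒ d = δ/√n = 3.168/√134 = 0.2737.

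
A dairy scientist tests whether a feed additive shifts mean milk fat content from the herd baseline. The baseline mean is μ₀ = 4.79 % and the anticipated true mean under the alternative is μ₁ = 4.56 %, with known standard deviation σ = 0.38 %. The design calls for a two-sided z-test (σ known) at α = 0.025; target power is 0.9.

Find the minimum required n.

Standardized effect: d = |μ₁ − μ₀| / σ = |4.56 − 4.79| / 0.38 = 0.6053
Set Φ(δ − 2.241) = 0.9; then δ − 2.241 = Φ⁻¹(0.9) = 1.282, giving δ = 3.523.
(For δ > 0 the lower-tail rejection region contributes negligibly to power, so the one-term inversion is standard.)
δ = d·√n ⇒ n = (δ/d)² = (3.523 / 0.6053)² = 33.88.
Rounding up, n = 34.

n = 34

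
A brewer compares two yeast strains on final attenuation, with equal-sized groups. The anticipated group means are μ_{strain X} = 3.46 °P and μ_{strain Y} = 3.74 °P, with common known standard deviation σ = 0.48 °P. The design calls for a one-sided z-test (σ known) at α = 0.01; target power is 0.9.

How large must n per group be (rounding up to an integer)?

n = 77 per group

Standardized effect: d = |μ_{strain X} − μ_{strain Y}| / σ = |3.46 − 3.74| / 0.48 = 0.5833
Set Φ(δ − 2.326) = 0.9; then δ − 2.326 = Φ⁻¹(0.9) = 1.282, giving δ = 3.608.
δ = d·√(n/2) ⇒ n = 2(δ/d)² = 2 × (3.608 / 0.5833)² = 76.51.
Rounding up, n = 77 per group.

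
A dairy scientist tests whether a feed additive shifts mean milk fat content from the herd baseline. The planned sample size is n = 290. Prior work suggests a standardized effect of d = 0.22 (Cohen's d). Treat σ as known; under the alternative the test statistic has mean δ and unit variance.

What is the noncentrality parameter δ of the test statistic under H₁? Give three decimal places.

The noncentrality parameter scales effect size by the design's sample-size factor: δ = d·√n = 0.22 × √290 = 3.7465

δ ≈ 3.746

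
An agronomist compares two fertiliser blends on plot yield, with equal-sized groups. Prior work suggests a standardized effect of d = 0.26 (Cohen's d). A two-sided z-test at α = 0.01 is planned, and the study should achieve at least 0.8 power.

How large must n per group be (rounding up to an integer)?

Set Φ(δ − 2.576) = 0.8; then δ − 2.576 = Φ⁻¹(0.8) = 0.842, giving δ = 3.417.
(The Φ(−δ − z_{α/2}) term is vanishingly small for δ > 0 and is dropped in the standard sample-size formula.)
δ = d·√(n/2) ⇒ n = 2(δ/d)² = 2 × (3.417 / 0.26)² = 345.53.
Round up to the next whole unit.

n = 346 per group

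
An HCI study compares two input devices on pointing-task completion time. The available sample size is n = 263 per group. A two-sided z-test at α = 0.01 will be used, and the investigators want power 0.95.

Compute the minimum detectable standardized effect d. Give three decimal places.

Need Φ(δ − 2.576) = 0.95, so δ = 2.576 + 1.645 = 4.221.
(Lower-tail contribution to power is negligible for δ > 0.)
δ = d·√(n/2) ⇒ d = δ/√(n/2) = 4.221/√(263/2) = 0.3681.

d ≈ 0.368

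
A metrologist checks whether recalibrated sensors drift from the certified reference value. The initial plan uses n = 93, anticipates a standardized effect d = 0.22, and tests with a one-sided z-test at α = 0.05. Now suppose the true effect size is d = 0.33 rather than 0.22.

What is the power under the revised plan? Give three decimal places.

With d = 0.33: δ = d·√n = 0.33 × √93 = 3.1824. Critical value z_{0.05} = 1.645.
Revised power = Φ(δ − 1.645) = Φ(1.538) = 0.9379.

Power ≈ 0.938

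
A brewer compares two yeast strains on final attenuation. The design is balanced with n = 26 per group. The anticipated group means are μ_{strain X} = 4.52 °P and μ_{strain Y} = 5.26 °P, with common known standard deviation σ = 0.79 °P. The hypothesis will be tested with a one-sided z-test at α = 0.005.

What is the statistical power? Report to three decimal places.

Power ≈ 0.789

Standardized effect: d = |μ_{strain X} − μ_{strain Y}| / σ = |4.52 − 5.26| / 0.79 = 0.9367
Noncentrality parameter: δ = d·√(n/2) = 0.9367 × √(26/2) = 3.3774
Critical value for a one-sided test at α = 0.005: z_α = 2.576.
Power = P(Z > 2.576 − δ) = Φ(0.802) = 0.7886.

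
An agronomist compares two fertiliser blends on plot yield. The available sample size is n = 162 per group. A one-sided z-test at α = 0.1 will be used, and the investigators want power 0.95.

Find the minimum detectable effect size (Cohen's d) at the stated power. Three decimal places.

Required noncentrality: δ = z_{0.1} + z_{0.05} = 1.282 + 1.645 = 2.926.
δ = d·√(n/2) ⇒ d = δ/√(n/2) = 2.926/√(162/2) = 0.3252.

d ≈ 0.325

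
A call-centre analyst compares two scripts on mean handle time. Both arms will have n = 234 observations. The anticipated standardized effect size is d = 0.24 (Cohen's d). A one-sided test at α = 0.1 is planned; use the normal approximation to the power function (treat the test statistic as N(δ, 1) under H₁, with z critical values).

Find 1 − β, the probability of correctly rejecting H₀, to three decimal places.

Power ≈ 0.906

Noncentrality parameter: δ = d·√(n/2) = 0.24 × √(234/2) = 2.5960
Critical value for a one-sided test at α = 0.1: z_α = 1.282.
Power = Φ(δ − 1.282) = Φ(1.314) = 0.9057.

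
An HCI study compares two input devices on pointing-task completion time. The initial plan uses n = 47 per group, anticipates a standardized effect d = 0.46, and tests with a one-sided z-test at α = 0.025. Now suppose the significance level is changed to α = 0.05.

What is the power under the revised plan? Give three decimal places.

Power ≈ 0.721

δ = d·√(n/2) = 0.46 × √(47/2) = 2.2299 (unchanged). New critical value: z_{0.05} = 1.645.
Revised power = P(Z > 1.645 − δ) = Φ(0.585) = 0.7208.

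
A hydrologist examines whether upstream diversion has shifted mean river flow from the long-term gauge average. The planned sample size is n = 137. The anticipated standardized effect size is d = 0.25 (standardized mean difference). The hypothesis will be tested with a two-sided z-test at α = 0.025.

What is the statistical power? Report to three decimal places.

Power ≈ 0.753

Noncentrality parameter: δ = d·√n = 0.25 × √137 = 2.9262
Critical value for a two-sided test at α = 0.025: z_{α/2} = 2.241.
Power = Φ(δ − 2.241) + Φ(−δ − 2.241) = Φ(0.685) + Φ(-5.168) = 0.7533 + 0.0000 = 0.7533.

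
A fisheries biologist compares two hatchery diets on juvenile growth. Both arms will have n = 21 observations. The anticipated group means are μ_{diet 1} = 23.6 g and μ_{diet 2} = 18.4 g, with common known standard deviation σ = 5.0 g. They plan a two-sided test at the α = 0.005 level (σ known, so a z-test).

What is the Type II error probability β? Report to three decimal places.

Standardized effect: d = |μ_{diet 1} − μ_{diet 2}| / σ = |23.6 − 18.4| / 5.0 = 1.0400
Noncentrality parameter: δ = d·√(n/2) = 1.0400 × √(21/2) = 3.3700
Two-sided α = 0.005 → critical value z_{0.0025} = 2.807.
Power = Φ(δ − 2.807) + Φ(−δ − 2.807) = Φ(0.563) + Φ(-6.177) = 0.7133 + 0.0000 = 0.7133.
Type II error: β = 1 − power = 1 − 0.7133 = 0.2867.

β ≈ 0.287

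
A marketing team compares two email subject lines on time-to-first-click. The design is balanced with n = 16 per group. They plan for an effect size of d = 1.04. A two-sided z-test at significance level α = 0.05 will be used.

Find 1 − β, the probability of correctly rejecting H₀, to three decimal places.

Noncentrality parameter: δ = d·√(n/2) = 1.04 × √(16/2) = 2.9416
Critical value for a two-sided test at α = 0.05: z_{α/2} = 1.960.
Power = Φ(δ − 1.960) + Φ(−δ − 1.960) = Φ(0.982) + Φ(-4.902) = 0.8369 + 0.0000 = 0.8369.

Power ≈ 0.837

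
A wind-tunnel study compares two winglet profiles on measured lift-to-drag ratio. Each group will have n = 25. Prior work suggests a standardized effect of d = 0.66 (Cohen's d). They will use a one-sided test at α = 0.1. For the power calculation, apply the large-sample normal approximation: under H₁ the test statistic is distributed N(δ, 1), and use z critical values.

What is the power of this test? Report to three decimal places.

Power ≈ 0.854

Noncentrality parameter: δ = d·√(n/2) = 0.66 × √(25/2) = 2.3335
One-sided α = 0.1 → critical value z_{0.1} = 1.282.
Power = Φ(δ − 1.282) = Φ(1.052) = 0.8536.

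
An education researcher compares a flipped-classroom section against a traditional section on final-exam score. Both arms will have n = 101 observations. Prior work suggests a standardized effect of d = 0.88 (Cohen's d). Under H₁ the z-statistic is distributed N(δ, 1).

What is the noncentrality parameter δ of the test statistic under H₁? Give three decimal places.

The noncentrality parameter scales effect size by the design's sample-size factor: δ = d·√(n/2) = 0.88 × √(101/2) = 6.2536

δ ≈ 6.254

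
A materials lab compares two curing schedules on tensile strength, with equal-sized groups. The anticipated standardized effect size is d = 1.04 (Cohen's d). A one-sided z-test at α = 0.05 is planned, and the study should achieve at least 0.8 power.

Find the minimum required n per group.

n = 12 per group

For power 0.8 need Φ(δ − z_{0.05}) = 0.8, so δ = z_{0.05} + z_{0.20} = 1.645 + 0.842 = 2.486.
δ = d·√(n/2) ⇒ n = 2(δ/d)² = 2 × (2.486 / 1.04)² = 11.43.
Round up to the next whole unit.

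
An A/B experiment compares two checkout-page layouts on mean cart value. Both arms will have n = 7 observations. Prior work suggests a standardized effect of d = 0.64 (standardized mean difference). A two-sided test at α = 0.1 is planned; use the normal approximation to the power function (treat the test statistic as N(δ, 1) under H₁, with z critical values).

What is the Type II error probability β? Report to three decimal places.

β ≈ 0.671

Noncentrality parameter: δ = d·√(n/2) = 0.64 × √(7/2) = 1.1973
Critical value for a two-sided test at α = 0.1: z_{α/2} = 1.645.
Power = Φ(δ − 1.645) + Φ(−δ − 1.645) = Φ(-0.448) + Φ(-2.842) = 0.3272 + 0.0022 = 0.3295.
Type II error: β = 1 − power = 1 − 0.3295 = 0.6705.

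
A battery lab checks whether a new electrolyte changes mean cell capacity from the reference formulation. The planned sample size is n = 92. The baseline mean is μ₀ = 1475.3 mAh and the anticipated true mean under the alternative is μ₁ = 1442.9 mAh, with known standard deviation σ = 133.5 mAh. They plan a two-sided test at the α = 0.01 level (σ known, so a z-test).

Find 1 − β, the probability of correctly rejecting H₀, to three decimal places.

Standardized effect: d = |μ₁ − μ₀| / σ = |1442.9 − 1475.3| / 133.5 = 0.2427
Noncentrality parameter: δ = d·√n = 0.2427 × √92 = 2.3279
Two-sided α = 0.01 → critical value z_{0.005} = 2.576.
Power = Φ(δ − 2.576) + Φ(−δ − 2.576) = Φ(-0.248) + Φ(-4.904) = 0.4021 + 0.0000 = 0.4021.

Power ≈ 0.402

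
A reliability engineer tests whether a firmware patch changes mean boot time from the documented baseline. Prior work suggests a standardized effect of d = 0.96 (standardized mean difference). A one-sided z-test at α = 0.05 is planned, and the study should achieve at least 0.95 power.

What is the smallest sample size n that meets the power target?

For power 0.95 need Φ(δ − z_{0.05}) = 0.95, so δ = z_{0.05} + z_{0.05} = 1.645 + 1.645 = 3.290.
δ = d·√n ⇒ n = (δ/d)² = (3.290 / 0.96)² = 11.74.
Round up to the next whole unit.

n = 12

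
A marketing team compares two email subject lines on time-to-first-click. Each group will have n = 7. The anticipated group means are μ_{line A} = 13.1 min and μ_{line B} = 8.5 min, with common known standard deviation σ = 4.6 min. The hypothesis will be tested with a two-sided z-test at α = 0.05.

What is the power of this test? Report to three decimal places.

Standardized effect: d = |μ_{line A} − μ_{line B}| / σ = |13.1 − 8.5| / 4.6 = 1.0000
Noncentrality parameter: λ = d·√(n/2) = 1.0000 × √(7/2) = 1.8708
Critical value for a two-sided test at α = 0.05: z_{α/2} = 1.960.
Power = Φ(λ − 1.960) + Φ(−λ − 1.960) = Φ(-0.089) + Φ(-3.831) = 0.4645 + 0.0001 = 0.4646.

Power ≈ 0.465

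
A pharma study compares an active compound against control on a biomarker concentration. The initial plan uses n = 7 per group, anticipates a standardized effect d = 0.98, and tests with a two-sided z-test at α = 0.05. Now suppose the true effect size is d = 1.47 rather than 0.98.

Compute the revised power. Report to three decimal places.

With d = 1.47: δ = d·√(n/2) = 1.47 × √(7/2) = 2.7501. Critical value z_{0.025} = 1.960.
Revised power = Φ(δ − 1.960) + Φ(−δ − 1.960) = Φ(0.790) + Φ(-4.710) = 0.7853 + 0.0000 = 0.7853.

Power ≈ 0.785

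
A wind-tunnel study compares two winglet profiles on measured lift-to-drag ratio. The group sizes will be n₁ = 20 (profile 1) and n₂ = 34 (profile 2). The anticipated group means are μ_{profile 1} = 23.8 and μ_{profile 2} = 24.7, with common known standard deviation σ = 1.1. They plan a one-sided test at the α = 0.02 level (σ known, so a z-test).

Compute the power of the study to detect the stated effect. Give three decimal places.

Standardized effect: d = |μ_{profile 1} − μ_{profile 2}| / σ = |23.8 − 24.7| / 1.1 = 0.8182
Noncentrality parameter: δ = d / √(1/n₁ + 1/n₂) = 0.8182 / √(1/20 + 1/34) = 2.9034
One-sided α = 0.02 → critical value z_{0.02} = 2.054.
Power = Φ(δ − 2.054) = Φ(0.850) = 0.8022.

Power ≈ 0.802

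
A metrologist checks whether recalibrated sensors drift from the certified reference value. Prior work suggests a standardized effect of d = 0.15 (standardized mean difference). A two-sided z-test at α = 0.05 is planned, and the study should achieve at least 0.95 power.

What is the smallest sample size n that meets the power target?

Set Φ(δ − 1.960) = 0.95; then δ − 1.960 = Φ⁻¹(0.95) = 1.645, giving δ = 3.605.
(For δ > 0 the lower-tail rejection region contributes negligibly to power, so the one-term inversion is standard.)
δ = d·√n ⇒ n = (δ/d)² = (3.605 / 0.15)² = 577.54.
Round up to the next whole unit.

n = 578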